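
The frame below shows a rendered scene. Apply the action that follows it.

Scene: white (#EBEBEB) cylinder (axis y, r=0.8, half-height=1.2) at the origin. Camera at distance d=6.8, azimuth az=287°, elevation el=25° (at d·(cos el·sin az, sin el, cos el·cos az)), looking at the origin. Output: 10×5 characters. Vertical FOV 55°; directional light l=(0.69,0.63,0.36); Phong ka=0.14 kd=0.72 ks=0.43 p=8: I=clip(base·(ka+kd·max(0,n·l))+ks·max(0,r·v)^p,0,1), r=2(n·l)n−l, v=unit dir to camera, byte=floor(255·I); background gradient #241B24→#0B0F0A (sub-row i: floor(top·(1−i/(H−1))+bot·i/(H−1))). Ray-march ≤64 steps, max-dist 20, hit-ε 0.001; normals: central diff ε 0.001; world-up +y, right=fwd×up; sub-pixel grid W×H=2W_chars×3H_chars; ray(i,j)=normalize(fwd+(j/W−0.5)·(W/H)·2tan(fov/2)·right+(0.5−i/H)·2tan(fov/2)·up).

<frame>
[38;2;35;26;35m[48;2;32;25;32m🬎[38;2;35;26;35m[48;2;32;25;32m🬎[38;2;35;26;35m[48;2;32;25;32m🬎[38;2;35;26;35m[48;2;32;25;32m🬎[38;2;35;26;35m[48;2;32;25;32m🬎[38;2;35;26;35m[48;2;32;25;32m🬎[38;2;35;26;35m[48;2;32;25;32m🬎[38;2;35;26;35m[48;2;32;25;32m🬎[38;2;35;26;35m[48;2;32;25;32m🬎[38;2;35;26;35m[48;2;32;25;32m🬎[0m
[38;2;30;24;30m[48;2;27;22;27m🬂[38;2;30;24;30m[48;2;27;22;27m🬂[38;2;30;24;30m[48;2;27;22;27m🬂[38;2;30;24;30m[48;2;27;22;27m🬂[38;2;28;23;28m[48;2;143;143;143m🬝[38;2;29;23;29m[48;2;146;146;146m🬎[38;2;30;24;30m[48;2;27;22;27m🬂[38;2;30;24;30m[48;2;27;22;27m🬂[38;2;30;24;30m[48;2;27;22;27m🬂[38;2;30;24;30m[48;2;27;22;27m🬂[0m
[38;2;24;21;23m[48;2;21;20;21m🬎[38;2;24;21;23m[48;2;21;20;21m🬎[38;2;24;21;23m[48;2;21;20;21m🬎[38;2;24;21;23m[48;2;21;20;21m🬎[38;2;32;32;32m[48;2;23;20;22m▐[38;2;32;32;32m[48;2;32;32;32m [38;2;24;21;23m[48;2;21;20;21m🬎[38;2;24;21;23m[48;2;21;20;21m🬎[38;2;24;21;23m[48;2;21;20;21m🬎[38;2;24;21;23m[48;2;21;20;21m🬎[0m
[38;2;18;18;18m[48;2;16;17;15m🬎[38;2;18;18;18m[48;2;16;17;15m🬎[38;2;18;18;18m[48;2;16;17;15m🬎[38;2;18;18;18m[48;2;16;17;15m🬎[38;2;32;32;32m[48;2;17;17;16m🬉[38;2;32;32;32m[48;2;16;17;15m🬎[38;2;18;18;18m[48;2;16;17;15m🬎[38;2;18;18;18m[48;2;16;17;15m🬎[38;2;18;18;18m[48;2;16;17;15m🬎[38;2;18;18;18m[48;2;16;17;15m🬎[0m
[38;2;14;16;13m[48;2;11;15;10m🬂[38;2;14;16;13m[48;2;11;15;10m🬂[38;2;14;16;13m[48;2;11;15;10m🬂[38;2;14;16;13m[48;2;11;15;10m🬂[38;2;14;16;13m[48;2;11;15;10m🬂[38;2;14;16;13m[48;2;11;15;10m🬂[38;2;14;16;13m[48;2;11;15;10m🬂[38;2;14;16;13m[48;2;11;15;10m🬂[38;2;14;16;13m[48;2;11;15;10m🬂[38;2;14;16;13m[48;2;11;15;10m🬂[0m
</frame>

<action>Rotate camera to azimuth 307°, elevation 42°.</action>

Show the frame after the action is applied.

<frame>
[38;2;35;26;35m[48;2;32;25;32m🬎[38;2;35;26;35m[48;2;32;25;32m🬎[38;2;35;26;35m[48;2;32;25;32m🬎[38;2;35;26;35m[48;2;32;25;32m🬎[38;2;35;26;35m[48;2;32;25;32m🬎[38;2;35;26;35m[48;2;32;25;32m🬎[38;2;35;26;35m[48;2;32;25;32m🬎[38;2;35;26;35m[48;2;32;25;32m🬎[38;2;35;26;35m[48;2;32;25;32m🬎[38;2;35;26;35m[48;2;32;25;32m🬎[0m
[38;2;30;24;30m[48;2;27;22;27m🬂[38;2;30;24;30m[48;2;27;22;27m🬂[38;2;30;24;30m[48;2;27;22;27m🬂[38;2;30;24;30m[48;2;27;22;27m🬂[38;2;28;23;28m[48;2;140;140;140m🬝[38;2;29;23;29m[48;2;142;142;142m🬎[38;2;30;24;30m[48;2;27;22;27m🬂[38;2;30;24;30m[48;2;27;22;27m🬂[38;2;30;24;30m[48;2;27;22;27m🬂[38;2;30;24;30m[48;2;27;22;27m🬂[0m
[38;2;24;21;23m[48;2;21;20;21m🬎[38;2;24;21;23m[48;2;21;20;21m🬎[38;2;24;21;23m[48;2;21;20;21m🬎[38;2;24;21;23m[48;2;21;20;21m🬎[38;2;141;141;141m[48;2;26;25;26m🬁[38;2;143;143;143m[48;2;38;38;38m🬂[38;2;24;21;23m[48;2;21;20;21m🬎[38;2;24;21;23m[48;2;21;20;21m🬎[38;2;24;21;23m[48;2;21;20;21m🬎[38;2;24;21;23m[48;2;21;20;21m🬎[0m
[38;2;18;18;18m[48;2;16;17;15m🬎[38;2;18;18;18m[48;2;16;17;15m🬎[38;2;18;18;18m[48;2;16;17;15m🬎[38;2;18;18;18m[48;2;16;17;15m🬎[38;2;32;32;32m[48;2;17;17;16m🬉[38;2;56;56;56m[48;2;24;24;23m🬉[38;2;18;18;18m[48;2;16;17;15m🬎[38;2;18;18;18m[48;2;16;17;15m🬎[38;2;18;18;18m[48;2;16;17;15m🬎[38;2;18;18;18m[48;2;16;17;15m🬎[0m
[38;2;14;16;13m[48;2;11;15;10m🬂[38;2;14;16;13m[48;2;11;15;10m🬂[38;2;14;16;13m[48;2;11;15;10m🬂[38;2;14;16;13m[48;2;11;15;10m🬂[38;2;14;16;13m[48;2;11;15;10m🬂[38;2;14;16;13m[48;2;11;15;10m🬂[38;2;14;16;13m[48;2;11;15;10m🬂[38;2;14;16;13m[48;2;11;15;10m🬂[38;2;14;16;13m[48;2;11;15;10m🬂[38;2;14;16;13m[48;2;11;15;10m🬂[0m
</frame>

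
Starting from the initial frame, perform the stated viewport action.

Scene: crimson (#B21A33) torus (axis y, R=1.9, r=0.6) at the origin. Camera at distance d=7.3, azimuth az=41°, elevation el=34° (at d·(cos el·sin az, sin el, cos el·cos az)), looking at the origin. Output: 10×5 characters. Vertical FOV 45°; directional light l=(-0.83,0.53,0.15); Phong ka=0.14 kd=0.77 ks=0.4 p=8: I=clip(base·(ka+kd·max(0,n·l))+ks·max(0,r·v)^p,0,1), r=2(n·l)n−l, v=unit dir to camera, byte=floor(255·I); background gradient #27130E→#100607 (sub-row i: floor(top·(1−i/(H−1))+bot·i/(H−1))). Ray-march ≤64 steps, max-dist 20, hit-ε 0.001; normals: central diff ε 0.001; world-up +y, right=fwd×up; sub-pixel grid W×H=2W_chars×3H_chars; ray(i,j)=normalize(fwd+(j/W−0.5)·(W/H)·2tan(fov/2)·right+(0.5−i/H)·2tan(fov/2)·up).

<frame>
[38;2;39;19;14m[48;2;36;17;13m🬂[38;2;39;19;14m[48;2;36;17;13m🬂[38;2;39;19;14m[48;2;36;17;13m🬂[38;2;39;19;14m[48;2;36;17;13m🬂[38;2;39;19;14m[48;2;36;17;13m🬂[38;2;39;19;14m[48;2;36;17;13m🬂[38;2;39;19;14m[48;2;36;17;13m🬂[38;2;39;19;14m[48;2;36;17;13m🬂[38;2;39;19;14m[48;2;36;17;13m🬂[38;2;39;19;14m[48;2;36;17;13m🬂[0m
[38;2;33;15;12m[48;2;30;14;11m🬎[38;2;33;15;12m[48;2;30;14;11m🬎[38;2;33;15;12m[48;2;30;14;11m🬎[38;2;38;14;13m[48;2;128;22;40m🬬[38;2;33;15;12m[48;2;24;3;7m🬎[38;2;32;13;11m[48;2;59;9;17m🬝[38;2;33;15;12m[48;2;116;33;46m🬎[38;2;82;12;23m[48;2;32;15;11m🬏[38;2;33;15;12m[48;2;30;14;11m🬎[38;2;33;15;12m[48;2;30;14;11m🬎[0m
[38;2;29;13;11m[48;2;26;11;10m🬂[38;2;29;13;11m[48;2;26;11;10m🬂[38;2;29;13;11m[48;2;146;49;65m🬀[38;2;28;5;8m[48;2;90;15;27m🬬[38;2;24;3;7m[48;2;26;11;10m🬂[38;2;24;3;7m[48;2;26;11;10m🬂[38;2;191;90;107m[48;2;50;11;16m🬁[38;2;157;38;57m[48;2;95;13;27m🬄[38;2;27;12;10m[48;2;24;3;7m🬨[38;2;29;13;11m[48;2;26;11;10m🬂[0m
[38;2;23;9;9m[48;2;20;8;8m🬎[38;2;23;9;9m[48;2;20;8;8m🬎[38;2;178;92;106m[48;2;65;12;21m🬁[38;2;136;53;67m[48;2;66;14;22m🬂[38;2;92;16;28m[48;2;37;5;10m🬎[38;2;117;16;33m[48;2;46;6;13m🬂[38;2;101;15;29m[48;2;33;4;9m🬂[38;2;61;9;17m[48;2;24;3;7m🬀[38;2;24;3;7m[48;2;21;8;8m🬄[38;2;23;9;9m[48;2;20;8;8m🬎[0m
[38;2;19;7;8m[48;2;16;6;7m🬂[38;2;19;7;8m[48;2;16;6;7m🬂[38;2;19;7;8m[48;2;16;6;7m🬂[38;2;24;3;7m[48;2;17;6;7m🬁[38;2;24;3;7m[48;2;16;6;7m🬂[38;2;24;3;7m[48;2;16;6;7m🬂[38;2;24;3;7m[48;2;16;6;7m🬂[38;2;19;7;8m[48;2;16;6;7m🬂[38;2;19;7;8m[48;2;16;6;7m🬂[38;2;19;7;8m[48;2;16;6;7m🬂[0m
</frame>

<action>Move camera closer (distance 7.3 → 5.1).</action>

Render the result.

<frame>
[38;2;39;19;14m[48;2;36;17;13m🬂[38;2;39;19;14m[48;2;36;17;13m🬂[38;2;39;19;14m[48;2;36;17;13m🬂[38;2;39;19;14m[48;2;36;17;13m🬂[38;2;39;19;14m[48;2;36;17;13m🬂[38;2;39;19;14m[48;2;36;17;13m🬂[38;2;39;19;14m[48;2;36;17;13m🬂[38;2;39;19;14m[48;2;36;17;13m🬂[38;2;39;19;14m[48;2;36;17;13m🬂[38;2;39;19;14m[48;2;36;17;13m🬂[0m
[38;2;33;15;12m[48;2;30;14;11m🬎[38;2;32;15;11m[48;2;136;38;54m🬝[38;2;89;20;32m[48;2;31;12;10m🬖[38;2;58;10;18m[48;2;29;8;9m🬃[38;2;108;16;31m[48;2;26;5;8m🬁[38;2;102;15;29m[48;2;33;4;9m🬂[38;2;38;12;12m[48;2;98;26;38m🬒[38;2;70;17;22m[48;2;187;86;103m🬎[38;2;33;15;12m[48;2;100;15;29m🬎[38;2;33;15;12m[48;2;30;14;11m🬎[0m
[38;2;27;12;10m[48;2;157;49;67m🬕[38;2;97;26;38m[48;2;166;72;87m▐[38;2;29;3;8m[48;2;74;11;22m🬬[38;2;24;3;7m[48;2;25;11;10m🬆[38;2;24;3;7m[48;2;26;11;10m🬂[38;2;24;3;7m[48;2;26;11;10m🬂[38;2;25;9;9m[48;2;58;8;16m🬺[38;2;156;36;56m[48;2;52;11;16m🬨[38;2;149;27;47m[48;2;114;16;33m▌[38;2;74;10;20m[48;2;26;6;8m▌[0m
[38;2;141;49;64m[48;2;39;10;13m🬉[38;2;179;93;107m[48;2;114;39;51m🬎[38;2;103;24;37m[48;2;135;56;69m🬂[38;2;46;10;14m[48;2;110;30;43m🬂[38;2;24;10;9m[48;2;103;19;33m🬂[38;2;24;10;9m[48;2;104;16;30m🬂[38;2;24;10;9m[48;2;98;14;28m🬂[38;2;139;20;39m[48;2;79;11;22m🬂[38;2;86;12;24m[48;2;39;5;11m🬆[38;2;51;7;14m[48;2;24;3;7m🬀[0m
[38;2;64;9;18m[48;2;17;6;7m🬁[38;2;63;9;18m[48;2;21;4;7m🬎[38;2;78;16;26m[48;2;43;6;12m🬂[38;2;76;14;24m[48;2;41;5;11m🬂[38;2;63;9;18m[48;2;32;4;9m🬆[38;2;64;9;18m[48;2;31;4;9m🬂[38;2;53;7;15m[48;2;25;3;7m🬂[38;2;40;5;11m[48;2;24;3;7m🬀[38;2;24;3;7m[48;2;24;3;7m [38;2;24;3;7m[48;2;16;6;7m🬆[0m
</frame>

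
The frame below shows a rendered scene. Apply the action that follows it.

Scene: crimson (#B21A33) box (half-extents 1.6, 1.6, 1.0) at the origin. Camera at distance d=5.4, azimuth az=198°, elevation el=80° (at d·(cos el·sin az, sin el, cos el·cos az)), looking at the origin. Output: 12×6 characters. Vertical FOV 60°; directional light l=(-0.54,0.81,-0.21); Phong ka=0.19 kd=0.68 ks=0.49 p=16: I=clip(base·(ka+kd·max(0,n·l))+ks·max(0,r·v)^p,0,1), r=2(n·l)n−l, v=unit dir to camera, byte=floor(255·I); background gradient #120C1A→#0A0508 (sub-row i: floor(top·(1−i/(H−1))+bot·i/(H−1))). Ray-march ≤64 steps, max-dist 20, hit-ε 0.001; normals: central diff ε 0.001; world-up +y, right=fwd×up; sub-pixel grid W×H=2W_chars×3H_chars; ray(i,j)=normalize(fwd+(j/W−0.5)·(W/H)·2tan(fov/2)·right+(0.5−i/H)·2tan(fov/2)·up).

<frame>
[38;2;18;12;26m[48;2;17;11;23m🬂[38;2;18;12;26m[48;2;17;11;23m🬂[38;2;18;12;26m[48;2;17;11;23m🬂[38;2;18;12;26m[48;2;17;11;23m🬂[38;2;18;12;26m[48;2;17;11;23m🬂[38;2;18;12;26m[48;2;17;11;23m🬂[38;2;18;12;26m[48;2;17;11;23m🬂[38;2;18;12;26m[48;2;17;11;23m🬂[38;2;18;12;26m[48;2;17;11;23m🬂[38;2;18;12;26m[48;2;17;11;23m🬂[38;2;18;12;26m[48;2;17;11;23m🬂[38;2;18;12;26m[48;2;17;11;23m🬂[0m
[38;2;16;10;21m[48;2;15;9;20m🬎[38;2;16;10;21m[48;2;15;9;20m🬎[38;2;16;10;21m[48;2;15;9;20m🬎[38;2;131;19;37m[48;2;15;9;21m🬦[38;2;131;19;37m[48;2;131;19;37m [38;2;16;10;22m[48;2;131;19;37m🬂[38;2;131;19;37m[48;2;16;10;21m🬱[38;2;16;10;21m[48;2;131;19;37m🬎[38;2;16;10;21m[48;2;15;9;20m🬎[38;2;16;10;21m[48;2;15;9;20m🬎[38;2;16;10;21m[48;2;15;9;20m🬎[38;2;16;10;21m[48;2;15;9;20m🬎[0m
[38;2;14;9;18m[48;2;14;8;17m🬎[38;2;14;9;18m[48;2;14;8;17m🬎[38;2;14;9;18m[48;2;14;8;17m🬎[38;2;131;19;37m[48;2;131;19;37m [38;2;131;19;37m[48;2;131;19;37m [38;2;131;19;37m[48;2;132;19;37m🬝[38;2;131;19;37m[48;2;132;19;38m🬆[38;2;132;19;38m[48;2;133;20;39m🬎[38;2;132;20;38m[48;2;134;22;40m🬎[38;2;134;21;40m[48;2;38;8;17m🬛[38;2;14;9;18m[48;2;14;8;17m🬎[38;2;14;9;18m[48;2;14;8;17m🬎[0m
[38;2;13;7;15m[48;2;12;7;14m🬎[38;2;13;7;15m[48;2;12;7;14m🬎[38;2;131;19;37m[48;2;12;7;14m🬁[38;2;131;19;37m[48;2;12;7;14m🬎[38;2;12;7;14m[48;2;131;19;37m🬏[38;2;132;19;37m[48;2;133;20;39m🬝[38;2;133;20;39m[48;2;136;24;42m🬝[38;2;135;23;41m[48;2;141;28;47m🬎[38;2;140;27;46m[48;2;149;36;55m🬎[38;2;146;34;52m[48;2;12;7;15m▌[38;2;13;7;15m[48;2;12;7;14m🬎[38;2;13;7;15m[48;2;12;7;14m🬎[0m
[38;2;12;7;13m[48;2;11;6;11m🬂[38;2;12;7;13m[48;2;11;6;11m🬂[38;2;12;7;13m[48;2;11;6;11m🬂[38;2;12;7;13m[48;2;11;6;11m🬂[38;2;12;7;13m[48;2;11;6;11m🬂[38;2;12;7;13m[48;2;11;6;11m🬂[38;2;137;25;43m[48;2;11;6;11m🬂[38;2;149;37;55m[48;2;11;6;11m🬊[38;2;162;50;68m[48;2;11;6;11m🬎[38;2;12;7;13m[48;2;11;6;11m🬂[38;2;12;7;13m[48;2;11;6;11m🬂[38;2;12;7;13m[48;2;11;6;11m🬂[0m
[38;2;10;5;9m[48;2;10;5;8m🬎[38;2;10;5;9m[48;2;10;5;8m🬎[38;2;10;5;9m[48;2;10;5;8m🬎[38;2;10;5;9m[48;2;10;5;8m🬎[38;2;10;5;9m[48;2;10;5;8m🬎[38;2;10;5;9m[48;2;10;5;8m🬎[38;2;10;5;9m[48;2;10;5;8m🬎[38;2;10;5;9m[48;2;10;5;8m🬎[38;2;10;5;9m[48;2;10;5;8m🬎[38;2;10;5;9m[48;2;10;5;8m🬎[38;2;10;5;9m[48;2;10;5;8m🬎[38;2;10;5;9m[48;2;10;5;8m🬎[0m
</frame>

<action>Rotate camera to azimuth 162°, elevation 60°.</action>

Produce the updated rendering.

<frame>
[38;2;18;12;26m[48;2;17;11;23m🬂[38;2;18;12;26m[48;2;17;11;23m🬂[38;2;18;12;26m[48;2;17;11;23m🬂[38;2;18;12;26m[48;2;17;11;23m🬂[38;2;18;12;26m[48;2;17;11;23m🬂[38;2;18;12;26m[48;2;17;11;23m🬂[38;2;18;12;26m[48;2;17;11;23m🬂[38;2;18;12;26m[48;2;17;11;23m🬂[38;2;18;12;26m[48;2;17;11;23m🬂[38;2;18;12;26m[48;2;17;11;23m🬂[38;2;18;12;26m[48;2;17;11;23m🬂[38;2;18;12;26m[48;2;17;11;23m🬂[0m
[38;2;16;10;21m[48;2;15;9;20m🬎[38;2;16;10;21m[48;2;15;9;20m🬎[38;2;16;10;21m[48;2;15;9;20m🬎[38;2;16;10;21m[48;2;131;19;37m🬎[38;2;16;10;21m[48;2;131;19;37m🬆[38;2;16;10;22m[48;2;131;19;37m🬂[38;2;16;10;22m[48;2;131;19;37m🬀[38;2;131;19;37m[48;2;131;19;37m [38;2;16;10;22m[48;2;131;19;37m🬁[38;2;16;10;21m[48;2;15;9;20m🬎[38;2;16;10;21m[48;2;15;9;20m🬎[38;2;16;10;21m[48;2;15;9;20m🬎[0m
[38;2;14;9;18m[48;2;14;8;17m🬎[38;2;14;9;18m[48;2;14;8;17m🬎[38;2;14;9;18m[48;2;14;8;17m🬎[38;2;131;19;37m[48;2;131;19;37m [38;2;131;19;37m[48;2;131;19;37m [38;2;131;19;37m[48;2;131;19;37m [38;2;131;19;37m[48;2;132;19;38m🬝[38;2;132;19;37m[48;2;133;20;39m🬝[38;2;132;20;38m[48;2;134;21;40m🬎[38;2;44;8;17m[48;2;134;21;40m🬯[38;2;14;9;18m[48;2;14;8;17m🬎[38;2;14;9;18m[48;2;14;8;17m🬎[0m
[38;2;13;7;15m[48;2;12;7;14m🬎[38;2;13;7;15m[48;2;12;7;14m🬎[38;2;13;7;15m[48;2;12;7;14m🬎[38;2;131;19;37m[48;2;28;7;15m🬊[38;2;131;19;37m[48;2;59;8;16m🬎[38;2;131;19;37m[48;2;59;8;16m🬆[38;2;132;19;38m[48;2;59;8;16m🬂[38;2;59;8;16m[48;2;59;8;16m [38;2;59;8;16m[48;2;12;7;14m🬝[38;2;59;8;16m[48;2;12;7;14m🬀[38;2;13;7;15m[48;2;12;7;14m🬎[38;2;13;7;15m[48;2;12;7;14m🬎[0m
[38;2;12;7;13m[48;2;11;6;11m🬂[38;2;12;7;13m[48;2;11;6;11m🬂[38;2;12;7;13m[48;2;11;6;11m🬂[38;2;59;8;16m[48;2;11;6;11m🬁[38;2;59;8;16m[48;2;11;6;11m🬬[38;2;59;8;16m[48;2;11;6;11m🬎[38;2;59;8;16m[48;2;11;6;11m🬆[38;2;59;8;16m[48;2;11;6;11m🬂[38;2;12;7;13m[48;2;11;6;11m🬂[38;2;12;7;13m[48;2;11;6;11m🬂[38;2;12;7;13m[48;2;11;6;11m🬂[38;2;12;7;13m[48;2;11;6;11m🬂[0m
[38;2;10;5;9m[48;2;10;5;8m🬎[38;2;10;5;9m[48;2;10;5;8m🬎[38;2;10;5;9m[48;2;10;5;8m🬎[38;2;10;5;9m[48;2;10;5;8m🬎[38;2;10;5;9m[48;2;10;5;8m🬎[38;2;10;5;9m[48;2;10;5;8m🬎[38;2;10;5;9m[48;2;10;5;8m🬎[38;2;10;5;9m[48;2;10;5;8m🬎[38;2;10;5;9m[48;2;10;5;8m🬎[38;2;10;5;9m[48;2;10;5;8m🬎[38;2;10;5;9m[48;2;10;5;8m🬎[38;2;10;5;9m[48;2;10;5;8m🬎[0m
</frame>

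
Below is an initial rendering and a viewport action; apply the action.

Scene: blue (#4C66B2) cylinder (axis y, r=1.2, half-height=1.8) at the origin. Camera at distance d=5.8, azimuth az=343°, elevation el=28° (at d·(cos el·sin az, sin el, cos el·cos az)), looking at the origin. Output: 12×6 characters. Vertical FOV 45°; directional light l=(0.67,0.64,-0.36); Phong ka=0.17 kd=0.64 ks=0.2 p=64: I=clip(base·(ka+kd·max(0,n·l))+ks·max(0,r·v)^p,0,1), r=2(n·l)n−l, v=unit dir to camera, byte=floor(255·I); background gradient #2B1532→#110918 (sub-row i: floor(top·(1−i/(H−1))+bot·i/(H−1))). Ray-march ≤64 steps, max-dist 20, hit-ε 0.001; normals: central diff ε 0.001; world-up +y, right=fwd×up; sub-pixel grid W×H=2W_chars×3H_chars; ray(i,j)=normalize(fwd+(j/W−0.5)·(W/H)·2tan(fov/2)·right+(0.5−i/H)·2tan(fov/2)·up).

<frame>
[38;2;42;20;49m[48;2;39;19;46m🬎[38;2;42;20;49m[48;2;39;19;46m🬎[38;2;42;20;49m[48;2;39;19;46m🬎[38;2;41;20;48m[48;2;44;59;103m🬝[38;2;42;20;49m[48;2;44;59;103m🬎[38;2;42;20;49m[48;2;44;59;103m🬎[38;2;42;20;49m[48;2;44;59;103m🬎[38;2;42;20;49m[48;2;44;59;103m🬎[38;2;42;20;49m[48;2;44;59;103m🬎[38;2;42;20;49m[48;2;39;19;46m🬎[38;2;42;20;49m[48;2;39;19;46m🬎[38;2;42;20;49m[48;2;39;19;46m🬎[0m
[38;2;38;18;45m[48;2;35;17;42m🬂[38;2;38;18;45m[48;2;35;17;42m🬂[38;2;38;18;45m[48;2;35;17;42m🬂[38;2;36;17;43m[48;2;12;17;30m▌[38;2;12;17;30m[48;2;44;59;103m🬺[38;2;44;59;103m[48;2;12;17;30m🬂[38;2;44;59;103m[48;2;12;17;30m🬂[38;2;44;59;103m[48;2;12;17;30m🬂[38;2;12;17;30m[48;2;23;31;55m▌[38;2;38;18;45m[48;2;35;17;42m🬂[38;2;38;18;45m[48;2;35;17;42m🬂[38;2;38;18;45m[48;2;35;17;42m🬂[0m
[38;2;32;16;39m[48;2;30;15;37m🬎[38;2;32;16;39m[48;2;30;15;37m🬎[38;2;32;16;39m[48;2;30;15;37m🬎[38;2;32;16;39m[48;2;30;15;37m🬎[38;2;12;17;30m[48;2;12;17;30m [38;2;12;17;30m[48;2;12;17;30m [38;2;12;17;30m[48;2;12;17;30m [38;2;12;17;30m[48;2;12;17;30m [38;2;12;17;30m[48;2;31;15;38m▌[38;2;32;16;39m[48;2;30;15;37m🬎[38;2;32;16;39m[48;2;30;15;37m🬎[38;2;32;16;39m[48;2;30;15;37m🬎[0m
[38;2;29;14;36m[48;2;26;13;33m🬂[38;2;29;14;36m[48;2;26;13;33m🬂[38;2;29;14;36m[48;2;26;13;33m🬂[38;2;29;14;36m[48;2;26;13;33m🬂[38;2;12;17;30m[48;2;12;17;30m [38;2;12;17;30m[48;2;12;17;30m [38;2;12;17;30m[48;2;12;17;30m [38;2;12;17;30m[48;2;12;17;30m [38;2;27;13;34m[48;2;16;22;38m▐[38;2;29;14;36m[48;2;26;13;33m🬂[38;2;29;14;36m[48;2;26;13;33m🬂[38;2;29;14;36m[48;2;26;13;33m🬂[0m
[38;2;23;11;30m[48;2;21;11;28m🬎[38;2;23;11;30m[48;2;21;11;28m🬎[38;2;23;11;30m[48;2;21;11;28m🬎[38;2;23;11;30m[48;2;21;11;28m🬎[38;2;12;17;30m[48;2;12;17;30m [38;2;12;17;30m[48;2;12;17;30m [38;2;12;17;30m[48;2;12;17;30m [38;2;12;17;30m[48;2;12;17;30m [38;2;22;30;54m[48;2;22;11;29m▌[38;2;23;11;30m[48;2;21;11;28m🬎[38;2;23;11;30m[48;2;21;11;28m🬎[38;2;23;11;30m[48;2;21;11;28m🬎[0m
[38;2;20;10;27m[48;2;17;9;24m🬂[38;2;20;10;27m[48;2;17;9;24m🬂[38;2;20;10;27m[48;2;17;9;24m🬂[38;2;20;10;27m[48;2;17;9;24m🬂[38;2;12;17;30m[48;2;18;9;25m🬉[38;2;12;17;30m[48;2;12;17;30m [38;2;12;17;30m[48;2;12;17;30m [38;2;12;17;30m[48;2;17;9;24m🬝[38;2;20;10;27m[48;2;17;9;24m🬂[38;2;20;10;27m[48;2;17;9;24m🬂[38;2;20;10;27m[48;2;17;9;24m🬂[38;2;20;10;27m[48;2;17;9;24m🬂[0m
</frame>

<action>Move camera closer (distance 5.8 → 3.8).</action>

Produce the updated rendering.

<frame>
[38;2;42;20;49m[48;2;39;19;46m🬎[38;2;42;20;49m[48;2;39;19;46m🬎[38;2;12;17;30m[48;2;12;17;30m [38;2;12;17;30m[48;2;12;17;30m [38;2;12;17;30m[48;2;12;17;30m [38;2;12;17;30m[48;2;12;17;30m [38;2;12;17;30m[48;2;12;17;30m [38;2;12;17;30m[48;2;12;17;30m [38;2;12;17;30m[48;2;12;17;30m [38;2;12;17;30m[48;2;12;17;30m [38;2;14;19;34m[48;2;41;20;48m▌[38;2;42;20;49m[48;2;39;19;46m🬎[0m
[38;2;38;18;45m[48;2;35;17;42m🬂[38;2;38;18;45m[48;2;35;17;42m🬂[38;2;12;17;30m[48;2;12;17;30m [38;2;12;17;30m[48;2;12;17;30m [38;2;12;17;30m[48;2;12;17;30m [38;2;12;17;30m[48;2;12;17;30m [38;2;12;17;30m[48;2;12;17;30m [38;2;12;17;30m[48;2;12;17;30m [38;2;12;17;30m[48;2;12;17;30m [38;2;12;17;30m[48;2;12;17;30m [38;2;20;26;47m[48;2;36;17;43m▌[38;2;38;18;45m[48;2;35;17;42m🬂[0m
[38;2;32;16;39m[48;2;30;15;37m🬎[38;2;32;16;39m[48;2;30;15;37m🬎[38;2;31;15;38m[48;2;12;17;30m▌[38;2;12;17;30m[48;2;12;17;30m [38;2;12;17;30m[48;2;12;17;30m [38;2;12;17;30m[48;2;12;17;30m [38;2;12;17;30m[48;2;12;17;30m [38;2;12;17;30m[48;2;12;17;30m [38;2;12;17;30m[48;2;12;17;30m [38;2;12;17;30m[48;2;16;21;37m🬝[38;2;32;16;39m[48;2;30;15;37m🬎[38;2;32;16;39m[48;2;30;15;37m🬎[0m
[38;2;29;14;36m[48;2;26;13;33m🬂[38;2;29;14;36m[48;2;26;13;33m🬂[38;2;27;13;34m[48;2;12;17;30m🬲[38;2;12;17;30m[48;2;12;17;30m [38;2;12;17;30m[48;2;12;17;30m [38;2;12;17;30m[48;2;12;17;30m [38;2;12;17;30m[48;2;12;17;30m [38;2;12;17;30m[48;2;12;17;30m [38;2;12;17;30m[48;2;12;17;30m [38;2;15;16;30m[48;2;19;26;45m🬲[38;2;29;14;36m[48;2;26;13;33m🬂[38;2;29;14;36m[48;2;26;13;33m🬂[0m
[38;2;23;11;30m[48;2;21;11;28m🬎[38;2;23;11;30m[48;2;21;11;28m🬎[38;2;23;11;30m[48;2;21;11;28m🬎[38;2;12;17;30m[48;2;12;17;30m [38;2;12;17;30m[48;2;12;17;30m [38;2;12;17;30m[48;2;12;17;30m [38;2;12;17;30m[48;2;12;17;30m [38;2;12;17;30m[48;2;12;17;30m [38;2;12;17;30m[48;2;12;17;30m [38;2;14;18;33m[48;2;22;11;29m▌[38;2;23;11;30m[48;2;21;11;28m🬎[38;2;23;11;30m[48;2;21;11;28m🬎[0m
[38;2;20;10;27m[48;2;17;9;24m🬂[38;2;20;10;27m[48;2;17;9;24m🬂[38;2;20;10;27m[48;2;17;9;24m🬂[38;2;12;17;30m[48;2;17;9;24m🬬[38;2;12;17;30m[48;2;12;17;30m [38;2;12;17;30m[48;2;12;17;30m [38;2;12;17;30m[48;2;12;17;30m [38;2;12;17;30m[48;2;12;17;30m [38;2;12;17;30m[48;2;12;17;30m [38;2;20;26;47m[48;2;18;9;25m🬄[38;2;20;10;27m[48;2;17;9;24m🬂[38;2;20;10;27m[48;2;17;9;24m🬂[0m
</frame>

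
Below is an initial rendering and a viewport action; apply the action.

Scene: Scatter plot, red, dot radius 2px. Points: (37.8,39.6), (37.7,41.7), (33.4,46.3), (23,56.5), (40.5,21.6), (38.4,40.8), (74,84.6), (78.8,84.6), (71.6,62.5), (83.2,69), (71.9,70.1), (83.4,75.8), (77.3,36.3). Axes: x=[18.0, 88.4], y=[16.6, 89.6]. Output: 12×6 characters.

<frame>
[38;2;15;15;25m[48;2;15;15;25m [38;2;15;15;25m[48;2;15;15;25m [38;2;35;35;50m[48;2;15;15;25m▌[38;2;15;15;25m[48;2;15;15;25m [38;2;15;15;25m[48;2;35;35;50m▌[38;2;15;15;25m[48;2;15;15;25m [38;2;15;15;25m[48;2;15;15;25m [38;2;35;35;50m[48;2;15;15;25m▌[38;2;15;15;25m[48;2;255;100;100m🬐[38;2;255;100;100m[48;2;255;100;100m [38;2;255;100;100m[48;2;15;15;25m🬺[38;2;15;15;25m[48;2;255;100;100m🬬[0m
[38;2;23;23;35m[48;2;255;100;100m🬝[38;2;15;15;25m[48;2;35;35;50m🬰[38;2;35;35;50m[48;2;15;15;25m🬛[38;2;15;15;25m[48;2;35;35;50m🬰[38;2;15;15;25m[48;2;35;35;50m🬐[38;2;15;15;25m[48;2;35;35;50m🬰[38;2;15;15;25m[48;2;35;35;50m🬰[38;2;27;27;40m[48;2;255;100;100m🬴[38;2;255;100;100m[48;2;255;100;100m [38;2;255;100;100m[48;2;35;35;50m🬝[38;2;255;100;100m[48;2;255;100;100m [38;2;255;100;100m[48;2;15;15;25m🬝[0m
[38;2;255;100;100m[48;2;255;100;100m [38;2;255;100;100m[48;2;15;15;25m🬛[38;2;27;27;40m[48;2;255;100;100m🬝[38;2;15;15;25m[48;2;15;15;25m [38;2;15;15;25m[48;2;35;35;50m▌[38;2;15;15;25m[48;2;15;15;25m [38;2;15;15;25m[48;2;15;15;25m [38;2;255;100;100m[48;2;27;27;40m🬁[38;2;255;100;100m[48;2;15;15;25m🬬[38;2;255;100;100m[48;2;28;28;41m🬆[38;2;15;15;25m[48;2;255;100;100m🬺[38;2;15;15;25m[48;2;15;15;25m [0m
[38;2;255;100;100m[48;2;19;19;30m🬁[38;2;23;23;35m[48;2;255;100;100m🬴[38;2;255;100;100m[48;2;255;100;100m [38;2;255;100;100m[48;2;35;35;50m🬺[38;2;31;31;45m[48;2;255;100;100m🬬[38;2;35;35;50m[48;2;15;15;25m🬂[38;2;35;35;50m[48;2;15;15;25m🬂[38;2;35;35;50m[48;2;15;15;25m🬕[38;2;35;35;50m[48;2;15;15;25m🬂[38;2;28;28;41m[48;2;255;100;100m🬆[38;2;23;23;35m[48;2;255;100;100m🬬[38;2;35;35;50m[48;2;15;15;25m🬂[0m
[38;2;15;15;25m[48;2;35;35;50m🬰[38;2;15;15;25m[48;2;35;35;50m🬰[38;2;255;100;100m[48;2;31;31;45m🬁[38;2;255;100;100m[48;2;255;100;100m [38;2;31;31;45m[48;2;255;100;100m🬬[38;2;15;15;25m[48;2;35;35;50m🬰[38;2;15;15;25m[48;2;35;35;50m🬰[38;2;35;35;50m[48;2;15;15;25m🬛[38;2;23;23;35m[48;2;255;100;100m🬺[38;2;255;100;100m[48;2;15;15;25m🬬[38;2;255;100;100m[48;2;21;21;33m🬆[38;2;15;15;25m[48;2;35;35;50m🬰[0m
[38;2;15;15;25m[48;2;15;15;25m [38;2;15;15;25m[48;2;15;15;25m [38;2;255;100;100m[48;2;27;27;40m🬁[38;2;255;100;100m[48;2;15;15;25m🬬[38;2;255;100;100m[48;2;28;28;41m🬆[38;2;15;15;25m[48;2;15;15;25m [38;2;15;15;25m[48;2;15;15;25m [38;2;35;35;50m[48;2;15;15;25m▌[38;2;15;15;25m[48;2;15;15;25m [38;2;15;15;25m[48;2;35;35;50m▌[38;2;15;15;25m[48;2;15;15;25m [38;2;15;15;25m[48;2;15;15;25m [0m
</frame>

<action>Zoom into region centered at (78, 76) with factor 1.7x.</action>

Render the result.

<frame>
[38;2;15;15;25m[48;2;15;15;25m [38;2;15;15;25m[48;2;15;15;25m [38;2;35;35;50m[48;2;15;15;25m▌[38;2;15;15;25m[48;2;15;15;25m [38;2;15;15;25m[48;2;35;35;50m▌[38;2;15;15;25m[48;2;15;15;25m [38;2;15;15;25m[48;2;15;15;25m [38;2;35;35;50m[48;2;15;15;25m▌[38;2;15;15;25m[48;2;15;15;25m [38;2;15;15;25m[48;2;35;35;50m▌[38;2;15;15;25m[48;2;15;15;25m [38;2;15;15;25m[48;2;15;15;25m [0m
[38;2;15;15;25m[48;2;35;35;50m🬰[38;2;15;15;25m[48;2;35;35;50m🬰[38;2;35;35;50m[48;2;15;15;25m🬛[38;2;23;23;35m[48;2;255;100;100m🬝[38;2;15;15;25m[48;2;255;100;100m🬀[38;2;15;15;25m[48;2;255;100;100m🬀[38;2;21;21;33m[48;2;255;100;100m🬊[38;2;35;35;50m[48;2;15;15;25m🬛[38;2;15;15;25m[48;2;35;35;50m🬰[38;2;15;15;25m[48;2;35;35;50m🬐[38;2;15;15;25m[48;2;35;35;50m🬰[38;2;15;15;25m[48;2;35;35;50m🬰[0m
[38;2;15;15;25m[48;2;15;15;25m [38;2;15;15;25m[48;2;15;15;25m [38;2;35;35;50m[48;2;15;15;25m▌[38;2;15;15;25m[48;2;15;15;25m [38;2;255;100;100m[48;2;25;25;37m🬙[38;2;255;100;100m[48;2;15;15;25m🬊[38;2;255;100;100m[48;2;15;15;25m🬶[38;2;255;100;100m[48;2;15;15;25m🬺[38;2;15;15;25m[48;2;255;100;100m🬬[38;2;15;15;25m[48;2;35;35;50m▌[38;2;15;15;25m[48;2;15;15;25m [38;2;15;15;25m[48;2;15;15;25m [0m
[38;2;35;35;50m[48;2;15;15;25m🬂[38;2;35;35;50m[48;2;15;15;25m🬂[38;2;35;35;50m[48;2;15;15;25m🬕[38;2;255;100;100m[48;2;25;25;37m🬫[38;2;255;100;100m[48;2;255;100;100m [38;2;255;100;100m[48;2;23;23;35m🬃[38;2;255;100;100m[48;2;25;25;37m🬷[38;2;255;100;100m[48;2;255;100;100m [38;2;23;23;35m[48;2;255;100;100m🬬[38;2;35;35;50m[48;2;15;15;25m🬨[38;2;35;35;50m[48;2;15;15;25m🬂[38;2;35;35;50m[48;2;15;15;25m🬂[0m
[38;2;15;15;25m[48;2;35;35;50m🬰[38;2;15;15;25m[48;2;35;35;50m🬰[38;2;27;27;40m[48;2;255;100;100m🬴[38;2;255;100;100m[48;2;255;100;100m [38;2;255;100;100m[48;2;35;35;50m🬛[38;2;15;15;25m[48;2;35;35;50m🬰[38;2;23;23;35m[48;2;255;100;100m🬺[38;2;255;100;100m[48;2;28;28;41m🬆[38;2;15;15;25m[48;2;35;35;50m🬰[38;2;15;15;25m[48;2;35;35;50m🬐[38;2;15;15;25m[48;2;35;35;50m🬰[38;2;15;15;25m[48;2;35;35;50m🬰[0m
[38;2;15;15;25m[48;2;15;15;25m [38;2;15;15;25m[48;2;15;15;25m [38;2;35;35;50m[48;2;15;15;25m▌[38;2;15;15;25m[48;2;255;100;100m🬺[38;2;15;15;25m[48;2;35;35;50m▌[38;2;15;15;25m[48;2;15;15;25m [38;2;15;15;25m[48;2;15;15;25m [38;2;35;35;50m[48;2;15;15;25m▌[38;2;15;15;25m[48;2;15;15;25m [38;2;15;15;25m[48;2;35;35;50m▌[38;2;15;15;25m[48;2;15;15;25m [38;2;15;15;25m[48;2;15;15;25m [0m
</frame>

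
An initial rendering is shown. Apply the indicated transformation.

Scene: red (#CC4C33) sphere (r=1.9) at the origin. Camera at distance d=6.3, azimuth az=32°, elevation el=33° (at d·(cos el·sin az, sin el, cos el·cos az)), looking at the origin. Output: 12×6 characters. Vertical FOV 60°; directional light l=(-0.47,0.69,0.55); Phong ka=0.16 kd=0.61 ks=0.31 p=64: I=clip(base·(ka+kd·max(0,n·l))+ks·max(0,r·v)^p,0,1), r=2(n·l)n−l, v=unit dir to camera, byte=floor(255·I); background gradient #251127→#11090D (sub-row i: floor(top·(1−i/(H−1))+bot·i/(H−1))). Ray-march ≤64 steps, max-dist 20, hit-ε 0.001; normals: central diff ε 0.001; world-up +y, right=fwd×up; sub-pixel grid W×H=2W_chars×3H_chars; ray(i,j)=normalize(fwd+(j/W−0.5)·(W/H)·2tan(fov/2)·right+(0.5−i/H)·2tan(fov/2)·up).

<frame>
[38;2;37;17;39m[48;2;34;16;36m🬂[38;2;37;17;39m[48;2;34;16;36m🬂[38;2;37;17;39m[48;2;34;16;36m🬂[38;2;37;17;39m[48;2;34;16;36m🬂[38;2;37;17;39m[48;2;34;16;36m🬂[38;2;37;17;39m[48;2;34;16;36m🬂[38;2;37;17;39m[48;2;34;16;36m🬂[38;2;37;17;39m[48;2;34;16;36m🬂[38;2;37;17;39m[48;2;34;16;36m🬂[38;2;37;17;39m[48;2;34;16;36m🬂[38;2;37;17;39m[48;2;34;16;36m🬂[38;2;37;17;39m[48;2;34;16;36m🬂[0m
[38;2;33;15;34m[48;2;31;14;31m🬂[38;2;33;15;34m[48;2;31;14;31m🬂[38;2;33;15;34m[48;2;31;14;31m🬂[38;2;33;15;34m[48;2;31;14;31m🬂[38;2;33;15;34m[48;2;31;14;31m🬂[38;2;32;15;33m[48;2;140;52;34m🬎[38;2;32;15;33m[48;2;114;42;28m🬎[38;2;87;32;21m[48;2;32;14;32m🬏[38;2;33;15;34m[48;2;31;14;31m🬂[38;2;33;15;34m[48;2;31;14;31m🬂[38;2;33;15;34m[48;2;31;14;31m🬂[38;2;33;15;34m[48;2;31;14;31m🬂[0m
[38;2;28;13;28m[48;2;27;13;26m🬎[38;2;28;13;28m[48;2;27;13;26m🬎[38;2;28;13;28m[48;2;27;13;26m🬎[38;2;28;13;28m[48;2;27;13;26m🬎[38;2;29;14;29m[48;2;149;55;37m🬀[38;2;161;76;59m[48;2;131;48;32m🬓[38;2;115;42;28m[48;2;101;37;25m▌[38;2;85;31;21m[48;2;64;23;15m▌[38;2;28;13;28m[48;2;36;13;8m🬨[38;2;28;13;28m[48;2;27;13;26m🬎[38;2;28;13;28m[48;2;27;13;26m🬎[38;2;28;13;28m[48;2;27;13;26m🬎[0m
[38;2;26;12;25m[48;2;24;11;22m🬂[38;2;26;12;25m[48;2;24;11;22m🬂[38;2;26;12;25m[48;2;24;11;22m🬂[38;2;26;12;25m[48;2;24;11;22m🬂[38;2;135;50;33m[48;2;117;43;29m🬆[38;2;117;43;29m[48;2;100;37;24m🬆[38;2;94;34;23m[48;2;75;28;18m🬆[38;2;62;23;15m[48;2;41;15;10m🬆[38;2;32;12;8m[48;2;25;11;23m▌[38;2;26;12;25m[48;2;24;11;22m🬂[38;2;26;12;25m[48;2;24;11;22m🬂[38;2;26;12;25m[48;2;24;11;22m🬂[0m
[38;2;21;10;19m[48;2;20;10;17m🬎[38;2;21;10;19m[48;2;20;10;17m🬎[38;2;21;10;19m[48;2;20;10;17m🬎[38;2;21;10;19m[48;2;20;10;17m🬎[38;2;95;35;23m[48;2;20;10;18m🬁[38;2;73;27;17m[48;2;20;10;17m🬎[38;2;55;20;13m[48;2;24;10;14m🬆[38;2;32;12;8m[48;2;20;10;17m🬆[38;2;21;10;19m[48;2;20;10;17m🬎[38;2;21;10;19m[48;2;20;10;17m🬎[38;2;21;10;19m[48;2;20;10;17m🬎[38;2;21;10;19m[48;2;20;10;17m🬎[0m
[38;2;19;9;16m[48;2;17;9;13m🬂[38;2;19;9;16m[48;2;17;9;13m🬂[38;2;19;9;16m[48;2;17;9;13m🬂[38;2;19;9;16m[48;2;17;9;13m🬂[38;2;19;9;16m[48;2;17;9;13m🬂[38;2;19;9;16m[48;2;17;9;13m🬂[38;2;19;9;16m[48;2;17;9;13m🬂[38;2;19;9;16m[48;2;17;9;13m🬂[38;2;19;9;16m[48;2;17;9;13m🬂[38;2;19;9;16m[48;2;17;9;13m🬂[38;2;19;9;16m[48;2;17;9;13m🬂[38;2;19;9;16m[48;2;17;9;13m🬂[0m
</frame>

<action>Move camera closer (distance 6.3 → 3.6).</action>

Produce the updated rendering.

<frame>
[38;2;37;17;39m[48;2;34;16;36m🬂[38;2;37;17;39m[48;2;34;16;36m🬂[38;2;37;17;39m[48;2;34;16;36m🬂[38;2;36;16;38m[48;2;148;55;36m🬆[38;2;37;17;39m[48;2;139;51;34m🬀[38;2;132;49;32m[48;2;126;46;31m▌[38;2;121;44;30m[48;2;115;42;28m▌[38;2;100;37;24m[48;2;108;40;27m▐[38;2;37;17;39m[48;2;88;32;21m🬂[38;2;73;27;18m[48;2;35;16;37m🬏[38;2;37;17;39m[48;2;34;16;36m🬂[38;2;37;17;39m[48;2;34;16;36m🬂[0m
[38;2;33;15;34m[48;2;31;14;31m🬂[38;2;33;15;34m[48;2;31;14;31m🬂[38;2;33;15;34m[48;2;151;56;37m🬀[38;2;143;53;35m[48;2;147;61;44m🬝[38;2;134;50;34m[48;2;158;75;59m🬬[38;2;125;46;31m[48;2;119;44;29m🬕[38;2;115;43;28m[48;2;110;41;27m▌[38;2;104;38;25m[48;2;98;36;24m▌[38;2;92;34;22m[48;2;84;31;20m▌[38;2;75;28;18m[48;2;64;23;15m▌[38;2;32;14;32m[48;2;49;18;12m🬨[38;2;33;15;34m[48;2;31;14;31m🬂[0m
[38;2;28;13;28m[48;2;27;13;26m🬎[38;2;149;55;37m[48;2;28;13;27m▐[38;2;145;53;36m[48;2;139;51;34m🬆[38;2;171;87;71m[48;2;135;51;35m🬉[38;2;196;114;98m[48;2;131;53;38m🬀[38;2;118;44;29m[48;2;113;42;27m🬄[38;2;109;40;27m[48;2;103;38;25m🬄[38;2;98;36;24m[48;2;92;34;22m🬄[38;2;86;32;21m[48;2;79;29;19m🬄[38;2;70;26;17m[48;2;61;22;15m▌[38;2;50;18;12m[48;2;32;12;8m▌[38;2;28;13;28m[48;2;27;13;26m🬎[0m
[38;2;26;12;25m[48;2;24;11;22m🬂[38;2;136;50;34m[48;2;25;11;23m▐[38;2;134;49;33m[48;2;127;47;31m🬆[38;2;126;46;31m[48;2;119;44;29m🬆[38;2;117;43;29m[48;2;111;41;27m🬆[38;2;108;40;26m[48;2;102;37;25m🬆[38;2;99;36;24m[48;2;92;34;22m🬆[38;2;88;32;21m[48;2;81;30;20m🬆[38;2;75;28;18m[48;2;68;25;17m🬆[38;2;60;22;15m[48;2;51;18;12m▌[38;2;42;15;10m[48;2;32;12;8m🬄[38;2;26;12;25m[48;2;24;11;22m🬂[0m
[38;2;21;10;19m[48;2;20;10;17m🬎[38;2;126;46;31m[48;2;20;10;18m🬁[38;2;121;45;30m[48;2;112;41;27m🬆[38;2;114;42;28m[48;2;106;39;26m🬆[38;2;105;39;26m[48;2;98;36;24m🬆[38;2;97;35;24m[48;2;89;33;21m🬆[38;2;87;32;21m[48;2;79;29;19m🬆[38;2;76;28;18m[48;2;67;24;16m🬆[38;2;63;23;15m[48;2;52;19;13m🬆[38;2;48;18;11m[48;2;36;13;8m🬄[38;2;32;12;8m[48;2;20;10;18m🬕[38;2;21;10;19m[48;2;20;10;17m🬎[0m
[38;2;19;9;16m[48;2;17;9;13m🬂[38;2;19;9;16m[48;2;17;9;13m🬂[38;2;101;37;25m[48;2;17;9;14m🬁[38;2;90;33;22m[48;2;17;9;13m🬬[38;2;90;33;22m[48;2;77;28;19m🬆[38;2;81;30;20m[48;2;69;25;17m🬆[38;2;71;26;17m[48;2;58;21;14m🬆[38;2;59;21;14m[48;2;44;16;10m🬆[38;2;49;18;12m[48;2;35;13;8m🬀[38;2;32;12;8m[48;2;17;9;13m🬆[38;2;19;9;16m[48;2;17;9;13m🬂[38;2;19;9;16m[48;2;17;9;13m🬂[0m
</frame>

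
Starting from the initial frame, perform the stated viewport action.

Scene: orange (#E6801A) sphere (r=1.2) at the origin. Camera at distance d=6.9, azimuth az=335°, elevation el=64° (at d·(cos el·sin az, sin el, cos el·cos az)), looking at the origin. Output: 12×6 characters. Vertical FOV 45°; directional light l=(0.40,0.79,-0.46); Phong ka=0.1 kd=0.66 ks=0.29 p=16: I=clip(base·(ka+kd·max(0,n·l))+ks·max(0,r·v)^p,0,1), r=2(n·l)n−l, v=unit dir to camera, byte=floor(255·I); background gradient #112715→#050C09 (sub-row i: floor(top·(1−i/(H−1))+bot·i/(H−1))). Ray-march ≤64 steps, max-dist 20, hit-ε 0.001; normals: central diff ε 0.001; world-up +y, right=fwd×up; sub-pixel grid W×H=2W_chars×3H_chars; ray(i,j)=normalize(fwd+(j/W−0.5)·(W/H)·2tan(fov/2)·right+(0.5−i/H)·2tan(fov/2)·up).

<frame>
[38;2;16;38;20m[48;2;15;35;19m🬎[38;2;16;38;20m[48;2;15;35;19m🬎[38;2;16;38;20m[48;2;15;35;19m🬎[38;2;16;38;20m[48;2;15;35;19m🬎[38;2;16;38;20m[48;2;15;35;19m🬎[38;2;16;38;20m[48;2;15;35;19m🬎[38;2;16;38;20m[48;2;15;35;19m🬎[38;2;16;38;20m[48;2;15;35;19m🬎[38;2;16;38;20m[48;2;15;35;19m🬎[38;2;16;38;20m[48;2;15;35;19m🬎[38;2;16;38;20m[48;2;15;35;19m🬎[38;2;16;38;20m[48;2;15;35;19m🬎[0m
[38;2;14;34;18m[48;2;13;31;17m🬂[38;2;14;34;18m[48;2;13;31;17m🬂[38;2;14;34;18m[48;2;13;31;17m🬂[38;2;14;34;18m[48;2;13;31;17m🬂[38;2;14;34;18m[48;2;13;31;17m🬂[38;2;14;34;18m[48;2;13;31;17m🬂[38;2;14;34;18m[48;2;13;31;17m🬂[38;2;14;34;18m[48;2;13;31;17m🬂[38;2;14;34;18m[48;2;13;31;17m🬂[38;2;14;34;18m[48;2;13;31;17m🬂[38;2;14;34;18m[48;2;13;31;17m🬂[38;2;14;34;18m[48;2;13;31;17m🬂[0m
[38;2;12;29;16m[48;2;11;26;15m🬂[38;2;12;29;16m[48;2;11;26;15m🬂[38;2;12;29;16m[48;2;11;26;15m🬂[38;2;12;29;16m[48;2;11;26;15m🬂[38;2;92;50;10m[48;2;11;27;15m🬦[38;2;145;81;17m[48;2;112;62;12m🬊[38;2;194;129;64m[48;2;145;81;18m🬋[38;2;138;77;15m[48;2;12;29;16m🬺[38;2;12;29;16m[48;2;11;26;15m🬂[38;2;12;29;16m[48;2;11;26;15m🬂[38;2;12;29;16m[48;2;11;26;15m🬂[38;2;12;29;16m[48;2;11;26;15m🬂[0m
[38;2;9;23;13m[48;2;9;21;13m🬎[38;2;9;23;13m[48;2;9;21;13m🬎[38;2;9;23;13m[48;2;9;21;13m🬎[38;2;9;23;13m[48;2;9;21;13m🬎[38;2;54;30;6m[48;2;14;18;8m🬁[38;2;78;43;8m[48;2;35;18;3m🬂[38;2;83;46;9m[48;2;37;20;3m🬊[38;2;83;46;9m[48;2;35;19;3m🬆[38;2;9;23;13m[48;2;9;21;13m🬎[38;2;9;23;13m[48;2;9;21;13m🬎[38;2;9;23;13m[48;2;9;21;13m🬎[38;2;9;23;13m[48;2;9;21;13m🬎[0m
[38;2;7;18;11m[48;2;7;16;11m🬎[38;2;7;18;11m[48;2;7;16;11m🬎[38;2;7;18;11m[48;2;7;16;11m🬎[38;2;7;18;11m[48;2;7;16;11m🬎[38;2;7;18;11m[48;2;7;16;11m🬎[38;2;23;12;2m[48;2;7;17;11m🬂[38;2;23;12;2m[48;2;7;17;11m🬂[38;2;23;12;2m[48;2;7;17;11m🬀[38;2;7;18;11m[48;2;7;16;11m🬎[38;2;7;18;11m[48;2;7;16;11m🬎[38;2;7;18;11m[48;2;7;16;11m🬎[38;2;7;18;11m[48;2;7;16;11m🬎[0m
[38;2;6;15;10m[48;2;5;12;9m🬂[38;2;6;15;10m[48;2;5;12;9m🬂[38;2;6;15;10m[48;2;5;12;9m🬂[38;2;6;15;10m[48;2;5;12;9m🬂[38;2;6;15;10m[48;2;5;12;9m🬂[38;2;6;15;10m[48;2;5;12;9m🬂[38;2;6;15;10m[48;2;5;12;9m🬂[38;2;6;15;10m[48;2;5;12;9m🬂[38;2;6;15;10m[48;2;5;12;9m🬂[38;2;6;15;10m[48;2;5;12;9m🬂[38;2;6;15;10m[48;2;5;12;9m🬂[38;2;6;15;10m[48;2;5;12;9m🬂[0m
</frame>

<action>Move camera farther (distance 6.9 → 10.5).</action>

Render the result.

<frame>
[38;2;16;38;20m[48;2;15;35;19m🬎[38;2;16;38;20m[48;2;15;35;19m🬎[38;2;16;38;20m[48;2;15;35;19m🬎[38;2;16;38;20m[48;2;15;35;19m🬎[38;2;16;38;20m[48;2;15;35;19m🬎[38;2;16;38;20m[48;2;15;35;19m🬎[38;2;16;38;20m[48;2;15;35;19m🬎[38;2;16;38;20m[48;2;15;35;19m🬎[38;2;16;38;20m[48;2;15;35;19m🬎[38;2;16;38;20m[48;2;15;35;19m🬎[38;2;16;38;20m[48;2;15;35;19m🬎[38;2;16;38;20m[48;2;15;35;19m🬎[0m
[38;2;14;34;18m[48;2;13;31;17m🬂[38;2;14;34;18m[48;2;13;31;17m🬂[38;2;14;34;18m[48;2;13;31;17m🬂[38;2;14;34;18m[48;2;13;31;17m🬂[38;2;14;34;18m[48;2;13;31;17m🬂[38;2;14;34;18m[48;2;13;31;17m🬂[38;2;14;34;18m[48;2;13;31;17m🬂[38;2;14;34;18m[48;2;13;31;17m🬂[38;2;14;34;18m[48;2;13;31;17m🬂[38;2;14;34;18m[48;2;13;31;17m🬂[38;2;14;34;18m[48;2;13;31;17m🬂[38;2;14;34;18m[48;2;13;31;17m🬂[0m
[38;2;12;29;16m[48;2;11;26;15m🬂[38;2;12;29;16m[48;2;11;26;15m🬂[38;2;12;29;16m[48;2;11;26;15m🬂[38;2;12;29;16m[48;2;11;26;15m🬂[38;2;12;29;16m[48;2;11;26;15m🬂[38;2;12;28;16m[48;2;120;66;13m🬆[38;2;12;29;16m[48;2;160;93;25m🬂[38;2;129;71;14m[48;2;11;27;15m🬏[38;2;12;29;16m[48;2;11;26;15m🬂[38;2;12;29;16m[48;2;11;26;15m🬂[38;2;12;29;16m[48;2;11;26;15m🬂[38;2;12;29;16m[48;2;11;26;15m🬂[0m
[38;2;9;23;13m[48;2;9;21;13m🬎[38;2;9;23;13m[48;2;9;21;13m🬎[38;2;9;23;13m[48;2;9;21;13m🬎[38;2;9;23;13m[48;2;9;21;13m🬎[38;2;9;23;13m[48;2;9;21;13m🬎[38;2;64;35;6m[48;2;19;14;4m🬂[38;2;93;52;10m[48;2;32;17;3m🬂[38;2;87;48;9m[48;2;13;21;11m🬀[38;2;9;23;13m[48;2;9;21;13m🬎[38;2;9;23;13m[48;2;9;21;13m🬎[38;2;9;23;13m[48;2;9;21;13m🬎[38;2;9;23;13m[48;2;9;21;13m🬎[0m
[38;2;7;18;11m[48;2;7;16;11m🬎[38;2;7;18;11m[48;2;7;16;11m🬎[38;2;7;18;11m[48;2;7;16;11m🬎[38;2;7;18;11m[48;2;7;16;11m🬎[38;2;7;18;11m[48;2;7;16;11m🬎[38;2;7;18;11m[48;2;7;16;11m🬎[38;2;7;18;11m[48;2;7;16;11m🬎[38;2;7;18;11m[48;2;7;16;11m🬎[38;2;7;18;11m[48;2;7;16;11m🬎[38;2;7;18;11m[48;2;7;16;11m🬎[38;2;7;18;11m[48;2;7;16;11m🬎[38;2;7;18;11m[48;2;7;16;11m🬎[0m
[38;2;6;15;10m[48;2;5;12;9m🬂[38;2;6;15;10m[48;2;5;12;9m🬂[38;2;6;15;10m[48;2;5;12;9m🬂[38;2;6;15;10m[48;2;5;12;9m🬂[38;2;6;15;10m[48;2;5;12;9m🬂[38;2;6;15;10m[48;2;5;12;9m🬂[38;2;6;15;10m[48;2;5;12;9m🬂[38;2;6;15;10m[48;2;5;12;9m🬂[38;2;6;15;10m[48;2;5;12;9m🬂[38;2;6;15;10m[48;2;5;12;9m🬂[38;2;6;15;10m[48;2;5;12;9m🬂[38;2;6;15;10m[48;2;5;12;9m🬂[0m
</frame>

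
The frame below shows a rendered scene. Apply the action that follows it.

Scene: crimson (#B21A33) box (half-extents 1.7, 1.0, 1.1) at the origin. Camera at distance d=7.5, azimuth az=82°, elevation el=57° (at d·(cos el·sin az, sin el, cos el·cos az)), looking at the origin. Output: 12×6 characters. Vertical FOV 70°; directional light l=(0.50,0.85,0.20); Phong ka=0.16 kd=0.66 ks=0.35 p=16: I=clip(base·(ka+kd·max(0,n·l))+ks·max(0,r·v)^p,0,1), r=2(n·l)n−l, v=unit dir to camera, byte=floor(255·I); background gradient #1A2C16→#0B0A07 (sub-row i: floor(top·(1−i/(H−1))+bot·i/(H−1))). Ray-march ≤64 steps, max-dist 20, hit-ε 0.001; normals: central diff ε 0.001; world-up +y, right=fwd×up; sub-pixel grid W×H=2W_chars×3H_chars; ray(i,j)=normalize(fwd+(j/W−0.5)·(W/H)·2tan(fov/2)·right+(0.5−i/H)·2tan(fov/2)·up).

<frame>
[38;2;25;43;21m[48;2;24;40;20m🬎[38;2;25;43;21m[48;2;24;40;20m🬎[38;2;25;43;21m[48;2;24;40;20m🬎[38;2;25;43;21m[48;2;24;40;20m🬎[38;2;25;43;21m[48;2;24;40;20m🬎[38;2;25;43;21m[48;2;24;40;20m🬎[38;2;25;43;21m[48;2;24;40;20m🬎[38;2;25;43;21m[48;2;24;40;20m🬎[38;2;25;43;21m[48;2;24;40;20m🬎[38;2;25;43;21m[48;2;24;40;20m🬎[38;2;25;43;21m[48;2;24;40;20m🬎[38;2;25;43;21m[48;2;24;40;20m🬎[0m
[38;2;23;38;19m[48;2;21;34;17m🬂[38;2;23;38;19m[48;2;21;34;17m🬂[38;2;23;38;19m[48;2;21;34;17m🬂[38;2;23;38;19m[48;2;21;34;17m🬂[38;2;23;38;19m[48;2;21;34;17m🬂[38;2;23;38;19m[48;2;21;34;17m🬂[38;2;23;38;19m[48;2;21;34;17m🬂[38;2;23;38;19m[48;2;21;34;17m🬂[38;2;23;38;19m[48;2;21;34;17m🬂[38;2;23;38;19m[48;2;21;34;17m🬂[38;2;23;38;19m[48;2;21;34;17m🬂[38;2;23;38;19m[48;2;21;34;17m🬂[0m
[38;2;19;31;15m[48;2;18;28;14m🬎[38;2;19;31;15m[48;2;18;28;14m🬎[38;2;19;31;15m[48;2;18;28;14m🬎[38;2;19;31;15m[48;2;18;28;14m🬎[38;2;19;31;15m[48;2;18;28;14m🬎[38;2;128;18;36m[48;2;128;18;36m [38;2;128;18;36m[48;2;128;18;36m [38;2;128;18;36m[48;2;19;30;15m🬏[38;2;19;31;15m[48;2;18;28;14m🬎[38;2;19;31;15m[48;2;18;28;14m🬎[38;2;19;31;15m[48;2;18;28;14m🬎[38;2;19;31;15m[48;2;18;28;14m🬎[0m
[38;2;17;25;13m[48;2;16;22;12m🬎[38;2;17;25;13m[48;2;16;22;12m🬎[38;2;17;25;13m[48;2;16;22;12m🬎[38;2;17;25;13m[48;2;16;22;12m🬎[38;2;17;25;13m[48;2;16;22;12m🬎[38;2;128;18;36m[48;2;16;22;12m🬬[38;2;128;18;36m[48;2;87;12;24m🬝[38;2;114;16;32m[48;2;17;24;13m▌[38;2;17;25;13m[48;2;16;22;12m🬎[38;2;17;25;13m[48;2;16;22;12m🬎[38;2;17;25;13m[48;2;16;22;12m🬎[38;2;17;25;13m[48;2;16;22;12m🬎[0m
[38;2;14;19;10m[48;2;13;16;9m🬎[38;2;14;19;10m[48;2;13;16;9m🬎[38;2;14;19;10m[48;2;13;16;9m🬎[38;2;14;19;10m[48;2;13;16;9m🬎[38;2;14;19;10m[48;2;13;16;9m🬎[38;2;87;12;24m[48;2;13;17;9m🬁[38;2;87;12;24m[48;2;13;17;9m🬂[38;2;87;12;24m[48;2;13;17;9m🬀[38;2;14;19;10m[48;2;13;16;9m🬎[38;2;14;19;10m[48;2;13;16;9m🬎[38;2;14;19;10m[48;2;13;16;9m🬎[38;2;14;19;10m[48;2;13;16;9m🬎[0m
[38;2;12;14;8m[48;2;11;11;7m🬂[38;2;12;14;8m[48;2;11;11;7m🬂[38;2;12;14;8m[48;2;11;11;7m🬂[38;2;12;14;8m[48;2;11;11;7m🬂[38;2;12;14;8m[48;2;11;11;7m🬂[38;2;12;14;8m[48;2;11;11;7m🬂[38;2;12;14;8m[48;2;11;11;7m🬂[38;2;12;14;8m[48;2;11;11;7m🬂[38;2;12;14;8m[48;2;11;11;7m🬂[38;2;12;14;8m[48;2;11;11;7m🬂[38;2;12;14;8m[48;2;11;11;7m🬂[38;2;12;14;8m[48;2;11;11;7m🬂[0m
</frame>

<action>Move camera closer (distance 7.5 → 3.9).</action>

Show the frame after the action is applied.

<frame>
[38;2;25;43;21m[48;2;24;40;20m🬎[38;2;25;43;21m[48;2;24;40;20m🬎[38;2;25;43;21m[48;2;24;40;20m🬎[38;2;25;43;21m[48;2;24;40;20m🬎[38;2;25;43;21m[48;2;24;40;20m🬎[38;2;25;43;21m[48;2;24;40;20m🬎[38;2;25;43;21m[48;2;24;40;20m🬎[38;2;25;43;21m[48;2;24;40;20m🬎[38;2;25;43;21m[48;2;24;40;20m🬎[38;2;25;43;21m[48;2;24;40;20m🬎[38;2;25;43;21m[48;2;24;40;20m🬎[38;2;25;43;21m[48;2;24;40;20m🬎[0m
[38;2;23;38;19m[48;2;21;34;17m🬂[38;2;23;38;19m[48;2;21;34;17m🬂[38;2;23;38;19m[48;2;21;34;17m🬂[38;2;23;38;19m[48;2;21;34;17m🬂[38;2;128;18;36m[48;2;128;18;36m [38;2;128;18;36m[48;2;128;18;36m [38;2;128;18;36m[48;2;128;18;36m [38;2;128;18;36m[48;2;23;38;19m🬺[38;2;23;38;19m[48;2;21;34;17m🬂[38;2;23;38;19m[48;2;21;34;17m🬂[38;2;23;38;19m[48;2;21;34;17m🬂[38;2;23;38;19m[48;2;21;34;17m🬂[0m
[38;2;19;31;15m[48;2;18;28;14m🬎[38;2;19;31;15m[48;2;18;28;14m🬎[38;2;19;31;15m[48;2;18;28;14m🬎[38;2;19;31;15m[48;2;18;28;14m🬎[38;2;128;18;36m[48;2;128;18;36m [38;2;128;18;36m[48;2;128;18;36m [38;2;128;18;36m[48;2;128;18;36m [38;2;128;18;36m[48;2;128;18;36m [38;2;128;18;36m[48;2;19;31;15m🬲[38;2;19;31;15m[48;2;18;28;14m🬎[38;2;19;31;15m[48;2;18;28;14m🬎[38;2;19;31;15m[48;2;18;28;14m🬎[0m
[38;2;17;25;13m[48;2;16;22;12m🬎[38;2;17;25;13m[48;2;16;22;12m🬎[38;2;17;25;13m[48;2;16;22;12m🬎[38;2;17;25;13m[48;2;16;22;12m🬎[38;2;128;18;36m[48;2;128;18;36m [38;2;128;18;36m[48;2;128;18;36m [38;2;128;18;36m[48;2;128;18;36m [38;2;128;18;36m[48;2;128;18;36m [38;2;128;18;36m[48;2;128;18;36m [38;2;128;18;36m[48;2;17;24;13m🬓[38;2;17;25;13m[48;2;16;22;12m🬎[38;2;17;25;13m[48;2;16;22;12m🬎[0m
[38;2;14;19;10m[48;2;13;16;9m🬎[38;2;14;19;10m[48;2;13;16;9m🬎[38;2;14;19;10m[48;2;13;16;9m🬎[38;2;14;18;10m[48;2;128;18;36m▌[38;2;128;18;36m[48;2;128;19;37m🬎[38;2;128;18;36m[48;2;128;19;37m🬎[38;2;128;18;36m[48;2;128;19;37m🬎[38;2;128;18;36m[48;2;87;12;24m🬝[38;2;128;18;36m[48;2;87;12;24m🬎[38;2;119;16;33m[48;2;13;16;9m🬝[38;2;14;19;10m[48;2;13;16;9m🬎[38;2;14;19;10m[48;2;13;16;9m🬎[0m
[38;2;12;14;8m[48;2;11;11;7m🬂[38;2;12;14;8m[48;2;11;11;7m🬂[38;2;12;14;8m[48;2;11;11;7m🬂[38;2;129;20;38m[48;2;11;11;7m🬁[38;2;101;14;28m[48;2;11;10;7m🬊[38;2;87;12;24m[48;2;11;10;7m🬆[38;2;87;12;24m[48;2;11;11;7m🬂[38;2;87;12;24m[48;2;11;11;7m🬂[38;2;87;12;24m[48;2;11;11;7m🬀[38;2;12;14;8m[48;2;11;11;7m🬂[38;2;12;14;8m[48;2;11;11;7m🬂[38;2;12;14;8m[48;2;11;11;7m🬂[0m
</frame>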